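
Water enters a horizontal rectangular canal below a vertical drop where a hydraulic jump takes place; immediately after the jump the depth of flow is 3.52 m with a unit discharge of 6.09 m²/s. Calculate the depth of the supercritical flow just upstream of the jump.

V₂ = q/y₂ = 6.09/3.52 = 1.73 m/s; Fr₂ = V₂/√(g·y₂) = 0.294.
From the momentum equation (using Fr₂), y₁/y₂ = ½[√(1 + 8Fr₂²) − 1] = ½[√1.693 − 1] = 0.151.
y₁ = 0.151 × 3.52 = 0.530 m.

y₁ = 0.530 m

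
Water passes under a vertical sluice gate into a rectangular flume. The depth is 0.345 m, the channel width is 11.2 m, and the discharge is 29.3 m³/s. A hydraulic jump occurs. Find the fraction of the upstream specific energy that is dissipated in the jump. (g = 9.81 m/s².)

ΔE/E₁ = 0.405 (40.5%)

q = Q/b = 29.3/11.2 = 2.62 m²/s; V₁ = q/y₁ = 7.58 m/s. Fr₁ = V₁/√(g·y₁) = 4.12.
Sequent-depth ratio: y₂/y₁ = ½[√(1 + 8Fr₁²) − 1] = ½[√136.9 − 1] = 5.35.
y₂ = 5.35 × 0.345 = 1.85 m.
E₁ = y₁ + V₁²/2g = 3.28 m. ΔE = (y₂ − y₁)³/(4y₁y₂) = 1.33 m. ΔE/E₁ = 1.33/3.28 = 0.405.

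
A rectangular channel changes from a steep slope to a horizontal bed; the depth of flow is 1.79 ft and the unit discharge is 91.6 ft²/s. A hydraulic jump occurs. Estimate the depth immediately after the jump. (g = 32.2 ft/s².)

y₂ = 16.2 ft

V₁ = q/y₁ = 91.6/1.79 = 51.2 ft/s. Fr₁ = V₁/√(g·y₁) = 51.2/√(32.2×1.79) = 6.74.
From the momentum equation for a rectangular channel, y₂/y₁ = ½[√(1 + 8Fr₁²) − 1] = ½[√364.5 − 1] = 9.05.
y₂ = 9.05 × 1.79 = 16.2 ft.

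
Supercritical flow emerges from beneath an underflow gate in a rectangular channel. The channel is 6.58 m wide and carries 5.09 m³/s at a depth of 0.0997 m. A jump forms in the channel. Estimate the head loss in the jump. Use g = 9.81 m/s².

q = Q/b = 5.09/6.58 = 0.774 m²/s; V₁ = q/y₁ = 7.76 m/s. Fr₁ = V₁/√(g·y₁) = 7.85.
Conjugate-depth relation: y₂/y₁ = ½[√(1 + 8Fr₁²) − 1] = ½[√493.4 − 1] = 10.6.
y₂ = 10.6 × 0.0997 = 1.06 m.
Head loss: ΔE = (y₂ − y₁)³/(4y₁y₂) = (1.06 − 0.0997)³/(4×0.0997×1.06) = 0.879/0.422 = 2.08 m.

ΔE = 2.08 m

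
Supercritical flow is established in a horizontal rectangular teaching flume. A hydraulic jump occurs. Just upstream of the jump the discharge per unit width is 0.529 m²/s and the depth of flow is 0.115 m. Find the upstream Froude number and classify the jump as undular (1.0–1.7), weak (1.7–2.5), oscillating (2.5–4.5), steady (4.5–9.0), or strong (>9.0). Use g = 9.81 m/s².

Fr₁ = 4.33; oscillating jump

V₁ = q/y₁ = 0.529/0.115 = 4.60 m/s. Fr₁ = V₁/√(g·y₁) = 4.60/√(9.81×0.115) = 4.33.
Fr₁ = 4.33 lies in the oscillating range.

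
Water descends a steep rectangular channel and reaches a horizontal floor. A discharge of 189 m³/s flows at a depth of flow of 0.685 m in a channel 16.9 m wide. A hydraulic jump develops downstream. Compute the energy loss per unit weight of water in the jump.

ΔE = 8.31 m

q = Q/b = 189/16.9 = 11.2 m²/s; V₁ = q/y₁ = 16.3 m/s. Fr₁ = V₁/√(g·y₁) = 6.30.
Conjugate-depth relation: y₂/y₁ = ½[√(1 + 8Fr₁²) − 1] = ½[√318.3 − 1] = 8.42.
y₂ = 8.42 × 0.685 = 5.77 m.
V₂ = q/y₂ = 11.2/5.77 = 1.94 m/s. E₁ = y₁ + V₁²/2g = 14.3 m; E₂ = y₂ + V₂²/2g = 5.96 m. ΔE = E₁ − E₂ = 8.31 m.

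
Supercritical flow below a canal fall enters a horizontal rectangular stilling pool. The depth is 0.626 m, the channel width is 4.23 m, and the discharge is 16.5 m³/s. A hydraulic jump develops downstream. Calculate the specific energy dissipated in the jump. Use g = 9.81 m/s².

q = Q/b = 16.5/4.23 = 3.90 m²/s; V₁ = q/y₁ = 6.23 m/s. Fr₁ = V₁/√(g·y₁) = 2.51.
Conjugate-depth relation: y₂/y₁ = ½[√(1 + 8Fr₁²) − 1] = ½[√51.58 − 1] = 3.09.
y₂ = 3.09 × 0.626 = 1.93 m.
Head loss: ΔE = (y₂ − y₁)³/(4y₁y₂) = (1.93 − 0.626)³/(4×0.626×1.93) = 2.24/4.85 = 0.463 m.

ΔE = 0.463 m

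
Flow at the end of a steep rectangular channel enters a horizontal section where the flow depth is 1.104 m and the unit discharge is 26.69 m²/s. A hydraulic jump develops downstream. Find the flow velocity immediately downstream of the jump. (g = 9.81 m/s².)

V₁ = q/y₁ = 26.69/1.104 = 24.18 m/s. Fr₁ = V₁/√(g·y₁) = 24.18/√(9.81×1.104) = 7.346.
From the momentum equation for a rectangular channel, y₂/y₁ = ½[√(1 + 8Fr₁²) − 1] = ½[√432.73 − 1] = 9.901.
y₂ = 9.901 × 1.104 = 10.93 m.
V₂ = q/y₂ = 26.69/10.93 = 2.442 m/s.

V₂ = 2.442 m/s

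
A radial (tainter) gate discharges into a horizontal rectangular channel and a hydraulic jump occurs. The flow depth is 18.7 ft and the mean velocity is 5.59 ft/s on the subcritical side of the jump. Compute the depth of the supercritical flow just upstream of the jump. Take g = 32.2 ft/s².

Fr₂ = V₂/√(g·y₂) = 5.59/√(32.2×18.7) = 0.228.
The Bélanger relation is symmetric: y₁/y₂ = ½[√(1 + 8Fr₂²) − 1] = ½[√1.415 − 1] = 0.0948.
y₁ = 0.0948 × 18.7 = 1.77 ft.

y₁ = 1.77 ft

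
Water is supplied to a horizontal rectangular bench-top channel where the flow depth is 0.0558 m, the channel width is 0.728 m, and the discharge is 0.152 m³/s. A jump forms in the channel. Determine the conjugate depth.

q = Q/b = 0.152/0.728 = 0.209 m²/s; V₁ = q/y₁ = 3.74 m/s. Fr₁ = V₁/√(g·y₁) = 5.06.
By Bélanger, y₂/y₁ = ½[√(1 + 8Fr₁²) − 1] = ½[√205.6 − 1] = 6.67.
y₂ = 6.67 × 0.0558 = 0.372 m.

y₂ = 0.372 m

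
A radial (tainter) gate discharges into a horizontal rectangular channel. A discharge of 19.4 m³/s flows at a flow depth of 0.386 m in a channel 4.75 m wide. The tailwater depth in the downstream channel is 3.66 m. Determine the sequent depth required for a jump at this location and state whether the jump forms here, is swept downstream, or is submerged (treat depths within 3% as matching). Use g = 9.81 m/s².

q = Q/b = 19.4/4.75 = 4.08 m²/s; V₁ = q/y₁ = 10.6 m/s. Fr₁ = V₁/√(g·y₁) = 5.44.
By Bélanger, y₂/y₁ = ½[√(1 + 8Fr₁²) − 1] = ½[√237.5 − 1] = 7.21.
y₂ = 7.21 × 0.386 = 2.78 m.
Tailwater y_tw = 3.66 m: y_tw > y₂, so the jump is submerged.

y₂ = 2.78 m; the jump is submerged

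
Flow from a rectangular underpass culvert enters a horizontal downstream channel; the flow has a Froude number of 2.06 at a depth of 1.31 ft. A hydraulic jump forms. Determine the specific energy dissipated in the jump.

ΔE = 0.412 ft

Fr₁ = 2.06 (given).
Sequent-depth ratio: y₂/y₁ = ½[√(1 + 8Fr₁²) − 1] = ½[√34.95 − 1] = 2.46.
y₂ = 2.46 × 1.31 = 3.22 ft.
Head loss: ΔE = (y₂ − y₁)³/(4y₁y₂) = (3.22 − 1.31)³/(4×1.31×3.22) = 6.94/16.9 = 0.412 ft.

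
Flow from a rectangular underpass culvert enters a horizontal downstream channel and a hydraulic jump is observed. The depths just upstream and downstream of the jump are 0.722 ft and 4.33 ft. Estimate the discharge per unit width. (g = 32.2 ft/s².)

q = 15.9 ft²/s

For a rectangular channel the momentum equation gives q² = ½·g·y₁·y₂·(y₁ + y₂) = ½×32.2×0.722×4.33×5.05 = 254.
q = √254 = 15.9 ft²/s.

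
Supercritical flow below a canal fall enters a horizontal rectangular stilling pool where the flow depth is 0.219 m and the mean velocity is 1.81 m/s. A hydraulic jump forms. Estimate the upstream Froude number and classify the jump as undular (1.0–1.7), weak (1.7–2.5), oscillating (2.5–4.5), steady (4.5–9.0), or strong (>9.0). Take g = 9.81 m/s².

Fr₁ = 1.23; undular jump

Fr₁ = V₁/√(g·y₁) = 1.81/√(9.81×0.219) = 1.23.
Fr₁ = 1.23 lies in the undular range.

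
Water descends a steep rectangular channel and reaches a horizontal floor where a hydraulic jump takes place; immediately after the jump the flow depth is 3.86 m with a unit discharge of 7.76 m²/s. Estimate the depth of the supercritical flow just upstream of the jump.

V₂ = q/y₂ = 7.76/3.86 = 2.01 m/s; Fr₂ = V₂/√(g·y₂) = 0.327.
Applying the sequent-depth relation in reverse, y₁/y₂ = ½[√(1 + 8Fr₂²) − 1] = ½[√1.854 − 1] = 0.181.
y₁ = 0.181 × 3.86 = 0.698 m.

y₁ = 0.698 m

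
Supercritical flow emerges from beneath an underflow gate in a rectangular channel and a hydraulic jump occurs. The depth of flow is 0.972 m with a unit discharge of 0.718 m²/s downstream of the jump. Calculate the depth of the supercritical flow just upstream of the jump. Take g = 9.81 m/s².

y₁ = 0.101 m

V₂ = q/y₂ = 0.718/0.972 = 0.739 m/s; Fr₂ = V₂/√(g·y₂) = 0.239.
The Bélanger relation is symmetric: y₁/y₂ = ½[√(1 + 8Fr₂²) − 1] = ½[√1.458 − 1] = 0.104.
y₁ = 0.104 × 0.972 = 0.101 m.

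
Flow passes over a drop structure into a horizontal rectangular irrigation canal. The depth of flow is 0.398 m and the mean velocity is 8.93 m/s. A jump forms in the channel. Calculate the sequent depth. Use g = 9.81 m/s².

Fr₁ = V₁/√(g·y₁) = 8.93/√(9.81×0.398) = 4.52.
By Bélanger, y₂/y₁ = ½[√(1 + 8Fr₁²) − 1] = ½[√164.4 − 1] = 5.91.
y₂ = 5.91 × 0.398 = 2.35 m.

y₂ = 2.35 m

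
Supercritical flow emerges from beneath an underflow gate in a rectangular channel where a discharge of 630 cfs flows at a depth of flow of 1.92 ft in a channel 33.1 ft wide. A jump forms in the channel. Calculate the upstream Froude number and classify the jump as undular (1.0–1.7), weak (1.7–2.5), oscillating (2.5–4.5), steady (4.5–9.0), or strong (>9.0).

q = Q/b = 630/33.1 = 19.0 ft²/s; V₁ = q/y₁ = 9.91 ft/s. Fr₁ = V₁/√(g·y₁) = 1.26.
Fr₁ = 1.26 lies in the undular range.

Fr₁ = 1.26; undular jump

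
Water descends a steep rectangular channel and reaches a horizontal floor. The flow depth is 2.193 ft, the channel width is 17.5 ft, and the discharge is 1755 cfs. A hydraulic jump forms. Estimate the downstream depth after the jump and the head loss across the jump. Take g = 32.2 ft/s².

y₂ = 15.82 ft; ΔE = 18.22 ft

q = Q/b = 1755/17.5 = 100.3 ft²/s; V₁ = q/y₁ = 45.73 ft/s. Fr₁ = V₁/√(g·y₁) = 5.442.
Sequent-depth ratio: y₂/y₁ = ½[√(1 + 8Fr₁²) − 1] = ½[√237.92 − 1] = 7.212.
y₂ = 7.212 × 2.193 = 15.82 ft.
V₂ = q/y₂ = 100.3/15.82 = 6.341 ft/s. E₁ = y₁ + V₁²/2g = 34.67 ft; E₂ = y₂ + V₂²/2g = 16.44 ft. ΔE = E₁ − E₂ = 18.22 ft.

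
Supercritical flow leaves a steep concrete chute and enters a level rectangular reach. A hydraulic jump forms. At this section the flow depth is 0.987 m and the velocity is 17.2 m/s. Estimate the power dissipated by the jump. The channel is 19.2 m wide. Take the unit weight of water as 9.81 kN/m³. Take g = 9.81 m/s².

P = 27330 kW

Fr₁ = V₁/√(g·y₁) = 17.2/√(9.81×0.987) = 5.53.
Conjugate-depth relation: y₂/y₁ = ½[√(1 + 8Fr₁²) − 1] = ½[√245.4 − 1] = 7.33.
y₂ = 7.33 × 0.987 = 7.24 m.
Head loss: ΔE = (y₂ − y₁)³/(4y₁y₂) = (7.24 − 0.987)³/(4×0.987×7.24) = 244/28.6 = 8.55 m.
q = V₁·y₁ = 17.2 × 0.987 = 17.0 m²/s. Q = q·b = 17.0 × 19.2 = 326 m³/s. P = γ·Q·ΔE = 9.81 × 326 × 8.55 = 27330 kW.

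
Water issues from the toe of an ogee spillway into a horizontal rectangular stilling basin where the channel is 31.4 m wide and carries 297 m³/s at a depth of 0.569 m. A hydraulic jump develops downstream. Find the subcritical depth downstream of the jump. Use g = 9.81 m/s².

y₂ = 5.38 m

q = Q/b = 297/31.4 = 9.46 m²/s; V₁ = q/y₁ = 16.6 m/s. Fr₁ = V₁/√(g·y₁) = 7.04.
Conjugate-depth relation: y₂/y₁ = ½[√(1 + 8Fr₁²) − 1] = ½[√397.0 − 1] = 9.46.
y₂ = 9.46 × 0.569 = 5.38 m.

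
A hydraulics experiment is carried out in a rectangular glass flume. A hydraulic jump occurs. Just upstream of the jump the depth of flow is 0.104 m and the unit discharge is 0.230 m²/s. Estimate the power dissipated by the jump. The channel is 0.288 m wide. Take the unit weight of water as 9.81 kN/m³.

V₁ = q/y₁ = 0.230/0.104 = 2.21 m/s. Fr₁ = V₁/√(g·y₁) = 2.21/√(9.81×0.104) = 2.19.
From the momentum equation for a rectangular channel, y₂/y₁ = ½[√(1 + 8Fr₁²) − 1] = ½[√39.35 − 1] = 2.64.
y₂ = 2.64 × 0.104 = 0.274 m.
Head loss: ΔE = (y₂ − y₁)³/(4y₁y₂) = (0.274 − 0.104)³/(4×0.104×0.274) = 0.00493/0.114 = 0.0432 m.
Q = q·b = 0.230 × 0.288 = 0.0662 m³/s. P = γ·Q·ΔE = 9.81 × 0.0662 × 0.0432 = 0.0281 kW.

P = 0.0281 kW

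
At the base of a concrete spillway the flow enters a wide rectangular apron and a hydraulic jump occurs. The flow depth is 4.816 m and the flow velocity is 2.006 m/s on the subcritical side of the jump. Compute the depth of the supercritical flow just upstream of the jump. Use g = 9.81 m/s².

Fr₂ = V₂/√(g·y₂) = 2.006/√(9.81×4.816) = 0.2918.
The Bélanger relation is symmetric: y₁/y₂ = ½[√(1 + 8Fr₂²) − 1] = ½[√1.6814 − 1] = 0.1483.
y₁ = 0.1483 × 4.816 = 0.7144 m.

y₁ = 0.7144 m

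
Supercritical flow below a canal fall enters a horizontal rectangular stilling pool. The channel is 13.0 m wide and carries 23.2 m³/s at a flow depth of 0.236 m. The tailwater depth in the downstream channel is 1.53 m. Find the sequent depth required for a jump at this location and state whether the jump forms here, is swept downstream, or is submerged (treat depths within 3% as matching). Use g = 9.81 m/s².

y₂ = 1.54 m; the jump forms here

q = Q/b = 23.2/13.0 = 1.78 m²/s; V₁ = q/y₁ = 7.56 m/s. Fr₁ = V₁/√(g·y₁) = 4.97.
By Bélanger, y₂/y₁ = ½[√(1 + 8Fr₁²) − 1] = ½[√198.6 − 1] = 6.55.
y₂ = 6.55 × 0.236 = 1.54 m.
Tailwater y_tw = 1.53 m: y_tw ≈ y₂, so the jump forms here.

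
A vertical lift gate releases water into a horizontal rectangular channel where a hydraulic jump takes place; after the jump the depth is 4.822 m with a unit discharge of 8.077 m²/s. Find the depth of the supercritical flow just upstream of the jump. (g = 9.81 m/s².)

y₁ = 0.5167 m

V₂ = q/y₂ = 8.077/4.822 = 1.675 m/s; Fr₂ = V₂/√(g·y₂) = 0.2435.
The Bélanger relation is symmetric: y₁/y₂ = ½[√(1 + 8Fr₂²) − 1] = ½[√1.4745 − 1] = 0.1071.
y₁ = 0.1071 × 4.822 = 0.5167 m.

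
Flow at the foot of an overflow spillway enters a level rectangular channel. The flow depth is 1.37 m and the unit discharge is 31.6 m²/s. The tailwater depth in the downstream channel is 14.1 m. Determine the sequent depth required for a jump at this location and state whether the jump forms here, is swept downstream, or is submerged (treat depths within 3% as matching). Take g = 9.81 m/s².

y₂ = 11.5 m; the jump is submerged

V₁ = q/y₁ = 31.6/1.37 = 23.1 m/s. Fr₁ = V₁/√(g·y₁) = 23.1/√(9.81×1.37) = 6.29.
By Bélanger, y₂/y₁ = ½[√(1 + 8Fr₁²) − 1] = ½[√317.7 − 1] = 8.41.
y₂ = 8.41 × 1.37 = 11.5 m.
Tailwater y_tw = 14.1 m: y_tw > y₂, so the jump is submerged.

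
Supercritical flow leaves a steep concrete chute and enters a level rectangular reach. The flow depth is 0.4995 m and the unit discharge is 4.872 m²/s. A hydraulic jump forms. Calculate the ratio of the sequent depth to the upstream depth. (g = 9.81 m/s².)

y₂/y₁ = 5.751

V₁ = q/y₁ = 4.872/0.4995 = 9.754 m/s. Fr₁ = V₁/√(g·y₁) = 9.754/√(9.81×0.4995) = 4.406.
Sequent-depth ratio: y₂/y₁ = ½[√(1 + 8Fr₁²) − 1] = ½[√156.32 − 1] = 5.751.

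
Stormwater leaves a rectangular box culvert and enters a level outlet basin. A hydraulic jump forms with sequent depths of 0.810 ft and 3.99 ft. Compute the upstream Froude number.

Fr₁ = 3.82

For a rectangular channel the momentum equation gives q² = ½·g·y₁·y₂·(y₁ + y₂) = ½×32.2×0.810×3.99×4.80 = 250.
q = √250 = 15.8 ft²/s.
V₁ = q/y₁ = 19.5 ft/s; Fr₁ = V₁/√(g·y₁) = 3.82.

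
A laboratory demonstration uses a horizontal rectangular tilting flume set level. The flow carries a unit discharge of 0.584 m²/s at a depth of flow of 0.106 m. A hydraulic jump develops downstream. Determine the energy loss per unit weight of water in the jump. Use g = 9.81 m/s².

ΔE = 0.864 m

V₁ = q/y₁ = 0.584/0.106 = 5.51 m/s. Fr₁ = V₁/√(g·y₁) = 5.51/√(9.81×0.106) = 5.40.
Sequent-depth ratio: y₂/y₁ = ½[√(1 + 8Fr₁²) − 1] = ½[√234.5 − 1] = 7.16.
y₂ = 7.16 × 0.106 = 0.759 m.
Head loss: ΔE = (y₂ − y₁)³/(4y₁y₂) = (0.759 − 0.106)³/(4×0.106×0.759) = 0.278/0.322 = 0.864 m.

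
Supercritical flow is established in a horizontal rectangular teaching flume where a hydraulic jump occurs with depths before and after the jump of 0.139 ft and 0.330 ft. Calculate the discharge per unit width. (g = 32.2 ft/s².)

For a rectangular channel the momentum equation gives q² = ½·g·y₁·y₂·(y₁ + y₂) = ½×32.2×0.139×0.330×0.469 = 0.346.
q = √0.346 = 0.589 ft²/s.

q = 0.589 ft²/s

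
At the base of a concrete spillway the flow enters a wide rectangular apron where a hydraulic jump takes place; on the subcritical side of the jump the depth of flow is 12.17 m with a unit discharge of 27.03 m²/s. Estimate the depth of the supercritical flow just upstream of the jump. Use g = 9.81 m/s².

y₁ = 0.9340 m

V₂ = q/y₂ = 27.03/12.17 = 2.221 m/s; Fr₂ = V₂/√(g·y₂) = 0.2033.
The Bélanger relation is symmetric: y₁/y₂ = ½[√(1 + 8Fr₂²) − 1] = ½[√1.3306 − 1] = 0.07675.
y₁ = 0.07675 × 12.17 = 0.9340 m.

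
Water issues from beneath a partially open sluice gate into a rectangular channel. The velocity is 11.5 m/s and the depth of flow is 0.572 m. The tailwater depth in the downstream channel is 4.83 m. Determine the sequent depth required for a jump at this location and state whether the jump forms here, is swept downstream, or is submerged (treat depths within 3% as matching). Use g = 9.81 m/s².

Fr₁ = V₁/√(g·y₁) = 11.5/√(9.81×0.572) = 4.85.
From the momentum equation for a rectangular channel, y₂/y₁ = ½[√(1 + 8Fr₁²) − 1] = ½[√189.5 − 1] = 6.38.
y₂ = 6.38 × 0.572 = 3.65 m.
Tailwater y_tw = 4.83 m: y_tw > y₂, so the jump is submerged.

y₂ = 3.65 m; the jump is submerged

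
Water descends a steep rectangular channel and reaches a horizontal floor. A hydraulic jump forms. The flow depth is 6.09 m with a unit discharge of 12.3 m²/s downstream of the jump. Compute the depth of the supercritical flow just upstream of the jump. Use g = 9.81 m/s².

V₂ = q/y₂ = 12.3/6.09 = 2.02 m/s; Fr₂ = V₂/√(g·y₂) = 0.261.
The Bélanger relation is symmetric: y₁/y₂ = ½[√(1 + 8Fr₂²) − 1] = ½[√1.546 − 1] = 0.122.
y₁ = 0.122 × 6.09 = 0.741 m.

y₁ = 0.741 m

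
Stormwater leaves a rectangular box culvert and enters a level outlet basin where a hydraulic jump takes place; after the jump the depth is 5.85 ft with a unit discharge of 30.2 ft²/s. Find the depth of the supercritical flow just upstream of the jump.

V₂ = q/y₂ = 30.2/5.85 = 5.16 ft/s; Fr₂ = V₂/√(g·y₂) = 0.376.
Applying the sequent-depth relation in reverse, y₁/y₂ = ½[√(1 + 8Fr₂²) − 1] = ½[√2.132 − 1] = 0.230.
y₁ = 0.230 × 5.85 = 1.35 ft.

y₁ = 1.35 ft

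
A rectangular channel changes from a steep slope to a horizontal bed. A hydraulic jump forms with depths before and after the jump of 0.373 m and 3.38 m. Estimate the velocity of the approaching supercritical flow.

For a rectangular channel the momentum equation gives q² = ½·g·y₁·y₂·(y₁ + y₂) = ½×9.81×0.373×3.38×3.75 = 23.2.
q = √23.2 = 4.82 m²/s.
V₁ = q/y₁ = 4.82/0.373 = 12.9 m/s.

V₁ = 12.9 m/s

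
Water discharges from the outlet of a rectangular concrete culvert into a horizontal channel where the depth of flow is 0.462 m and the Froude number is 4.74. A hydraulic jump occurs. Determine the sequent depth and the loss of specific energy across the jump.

y₂ = 2.87 m; ΔE = 2.64 m

Fr₁ = 4.74 (given).
From the momentum equation for a rectangular channel, y₂/y₁ = ½[√(1 + 8Fr₁²) − 1] = ½[√180.7 − 1] = 6.22.
y₂ = 6.22 × 0.462 = 2.87 m.
V₁ = Fr₁·√(g·y₁) = 4.74×√(9.81×0.462) = 10.1 m/s; q = V₁·y₁ = 4.66 m²/s. V₂ = q/y₂ = 4.66/2.87 = 1.62 m/s. E₁ = y₁ + V₁²/2g = 5.65 m; E₂ = y₂ + V₂²/2g = 3.01 m. ΔE = E₁ − E₂ = 2.64 m.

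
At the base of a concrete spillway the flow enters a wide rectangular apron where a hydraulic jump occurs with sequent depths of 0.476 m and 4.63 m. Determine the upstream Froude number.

For a rectangular channel the momentum equation gives q² = ½·g·y₁·y₂·(y₁ + y₂) = ½×9.81×0.476×4.63×5.11 = 55.2.
q = √55.2 = 7.43 m²/s.
V₁ = q/y₁ = 15.6 m/s; Fr₁ = V₁/√(g·y₁) = 7.22.

Fr₁ = 7.22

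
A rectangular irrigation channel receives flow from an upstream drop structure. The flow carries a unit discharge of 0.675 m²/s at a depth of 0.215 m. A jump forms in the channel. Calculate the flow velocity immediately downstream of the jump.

V₂ = 1.21 m/s

V₁ = q/y₁ = 0.675/0.215 = 3.14 m/s. Fr₁ = V₁/√(g·y₁) = 3.14/√(9.81×0.215) = 2.16.
Sequent-depth ratio: y₂/y₁ = ½[√(1 + 8Fr₁²) − 1] = ½[√38.39 − 1] = 2.60.
y₂ = 2.60 × 0.215 = 0.559 m.
V₂ = q/y₂ = 0.675/0.559 = 1.21 m/s.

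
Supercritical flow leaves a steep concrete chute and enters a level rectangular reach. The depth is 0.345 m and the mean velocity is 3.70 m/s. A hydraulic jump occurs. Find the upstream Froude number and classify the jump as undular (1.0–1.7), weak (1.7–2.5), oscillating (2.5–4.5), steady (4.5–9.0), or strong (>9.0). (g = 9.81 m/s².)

Fr₁ = 2.01; weak jump

Fr₁ = V₁/√(g·y₁) = 3.70/√(9.81×0.345) = 2.01.
Fr₁ = 2.01 lies in the weak range.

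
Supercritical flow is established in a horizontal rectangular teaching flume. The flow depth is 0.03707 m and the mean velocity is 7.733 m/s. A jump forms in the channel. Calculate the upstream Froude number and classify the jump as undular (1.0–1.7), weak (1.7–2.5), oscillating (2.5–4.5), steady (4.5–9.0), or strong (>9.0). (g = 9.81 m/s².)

Fr₁ = 12.82; strong jump

Fr₁ = V₁/√(g·y₁) = 7.733/√(9.81×0.03707) = 12.82.
Fr₁ = 12.82 lies in the strong range.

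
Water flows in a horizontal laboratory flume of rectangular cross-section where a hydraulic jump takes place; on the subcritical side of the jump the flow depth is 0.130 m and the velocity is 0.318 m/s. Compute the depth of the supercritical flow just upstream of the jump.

y₁ = 0.0181 m

Fr₂ = V₂/√(g·y₂) = 0.318/√(9.81×0.130) = 0.282.
From the momentum equation (using Fr₂), y₁/y₂ = ½[√(1 + 8Fr₂²) − 1] = ½[√1.634 − 1] = 0.139.
y₁ = 0.139 × 0.130 = 0.0181 m.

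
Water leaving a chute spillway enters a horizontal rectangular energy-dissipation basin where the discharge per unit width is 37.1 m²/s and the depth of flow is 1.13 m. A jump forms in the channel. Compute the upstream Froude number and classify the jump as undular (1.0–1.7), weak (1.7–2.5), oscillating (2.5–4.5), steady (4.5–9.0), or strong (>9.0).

V₁ = q/y₁ = 37.1/1.13 = 32.8 m/s. Fr₁ = V₁/√(g·y₁) = 32.8/√(9.81×1.13) = 9.86.
Fr₁ = 9.86 lies in the strong range.

Fr₁ = 9.86; strong jump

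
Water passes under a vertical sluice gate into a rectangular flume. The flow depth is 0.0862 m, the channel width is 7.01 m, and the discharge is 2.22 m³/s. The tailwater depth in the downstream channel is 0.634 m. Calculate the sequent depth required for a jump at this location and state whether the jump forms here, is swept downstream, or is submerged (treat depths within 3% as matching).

q = Q/b = 2.22/7.01 = 0.317 m²/s; V₁ = q/y₁ = 3.67 m/s. Fr₁ = V₁/√(g·y₁) = 4.00.
Conjugate-depth relation: y₂/y₁ = ½[√(1 + 8Fr₁²) − 1] = ½[√128.7 − 1] = 5.17.
y₂ = 5.17 × 0.0862 = 0.446 m.
Tailwater y_tw = 0.634 m: y_tw > y₂, so the jump is submerged.

y₂ = 0.446 m; the jump is submerged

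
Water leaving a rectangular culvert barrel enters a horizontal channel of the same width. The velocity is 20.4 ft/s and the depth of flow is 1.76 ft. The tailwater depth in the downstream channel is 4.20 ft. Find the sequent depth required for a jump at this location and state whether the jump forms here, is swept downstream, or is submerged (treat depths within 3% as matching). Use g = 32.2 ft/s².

Fr₁ = V₁/√(g·y₁) = 20.4/√(32.2×1.76) = 2.71.
From the momentum equation for a rectangular channel, y₂/y₁ = ½[√(1 + 8Fr₁²) − 1] = ½[√59.75 − 1] = 3.36.
y₂ = 3.36 × 1.76 = 5.92 ft.
Tailwater y_tw = 4.20 ft: y_tw < y₂, so the jump is swept downstream.

y₂ = 5.92 ft; the jump is swept downstream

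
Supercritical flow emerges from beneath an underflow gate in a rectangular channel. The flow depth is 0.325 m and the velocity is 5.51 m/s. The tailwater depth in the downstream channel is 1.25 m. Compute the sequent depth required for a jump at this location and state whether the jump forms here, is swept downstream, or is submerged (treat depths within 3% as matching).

Fr₁ = V₁/√(g·y₁) = 5.51/√(9.81×0.325) = 3.09.
Bélanger equation: y₂/y₁ = ½[√(1 + 8Fr₁²) − 1] = ½[√77.18 − 1] = 3.89.
y₂ = 3.89 × 0.325 = 1.27 m.
Tailwater y_tw = 1.25 m: y_tw ≈ y₂, so the jump forms here.

y₂ = 1.27 m; the jump forms here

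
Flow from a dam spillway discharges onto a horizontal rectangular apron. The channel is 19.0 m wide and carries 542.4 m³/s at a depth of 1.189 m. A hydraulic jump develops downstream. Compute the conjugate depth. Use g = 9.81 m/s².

y₂ = 11.24 m

q = Q/b = 542.4/19.0 = 28.55 m²/s; V₁ = q/y₁ = 24.01 m/s. Fr₁ = V₁/√(g·y₁) = 7.030.
From the momentum equation for a rectangular channel, y₂/y₁ = ½[√(1 + 8Fr₁²) − 1] = ½[√396.37 − 1] = 9.455.
y₂ = 9.455 × 1.189 = 11.24 m.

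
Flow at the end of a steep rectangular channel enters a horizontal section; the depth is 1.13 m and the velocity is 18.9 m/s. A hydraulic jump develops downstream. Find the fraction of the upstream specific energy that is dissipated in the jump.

ΔE/E₁ = 0.543 (54.3%)

Fr₁ = V₁/√(g·y₁) = 18.9/√(9.81×1.13) = 5.68.
Conjugate-depth relation: y₂/y₁ = ½[√(1 + 8Fr₁²) − 1] = ½[√258.8 − 1] = 7.54.
y₂ = 7.54 × 1.13 = 8.52 m.
E₁ = y₁ + V₁²/2g = 19.3 m. ΔE = (y₂ − y₁)³/(4y₁y₂) = 10.5 m. ΔE/E₁ = 10.5/19.3 = 0.543.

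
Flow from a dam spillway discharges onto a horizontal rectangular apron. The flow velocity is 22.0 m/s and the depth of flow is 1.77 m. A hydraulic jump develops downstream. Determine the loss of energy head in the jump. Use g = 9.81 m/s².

ΔE = 13.6 m

Fr₁ = V₁/√(g·y₁) = 22.0/√(9.81×1.77) = 5.28.
From the momentum equation for a rectangular channel, y₂/y₁ = ½[√(1 + 8Fr₁²) − 1] = ½[√224.0 − 1] = 6.98.
y₂ = 6.98 × 1.77 = 12.4 m.
q = V₁·y₁ = 22.0 × 1.77 = 38.9 m²/s. V₂ = q/y₂ = 38.9/12.4 = 3.15 m/s. E₁ = y₁ + V₁²/2g = 26.4 m; E₂ = y₂ + V₂²/2g = 12.9 m. ΔE = E₁ − E₂ = 13.6 m.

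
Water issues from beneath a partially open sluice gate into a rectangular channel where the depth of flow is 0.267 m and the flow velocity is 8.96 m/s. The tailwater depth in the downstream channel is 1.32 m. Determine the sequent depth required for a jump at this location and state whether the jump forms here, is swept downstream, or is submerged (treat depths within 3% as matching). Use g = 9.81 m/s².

Fr₁ = V₁/√(g·y₁) = 8.96/√(9.81×0.267) = 5.54.
From the momentum equation for a rectangular channel, y₂/y₁ = ½[√(1 + 8Fr₁²) − 1] = ½[√246.2 − 1] = 7.35.
y₂ = 7.35 × 0.267 = 1.96 m.
Tailwater y_tw = 1.32 m: y_tw < y₂, so the jump is swept downstream.

y₂ = 1.96 m; the jump is swept downstream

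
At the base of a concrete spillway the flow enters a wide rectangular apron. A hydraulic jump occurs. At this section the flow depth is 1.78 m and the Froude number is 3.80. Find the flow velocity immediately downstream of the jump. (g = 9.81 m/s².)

Fr₁ = 3.80 (given).
Sequent-depth ratio: y₂/y₁ = ½[√(1 + 8Fr₁²) − 1] = ½[√116.5 − 1] = 4.90.
y₂ = 4.90 × 1.78 = 8.72 m.
V₁ = Fr₁·√(g·y₁) = 3.80×√(9.81×1.78) = 15.9 m/s; q = V₁·y₁ = 28.3 m²/s.
V₂ = q/y₂ = 28.3/8.72 = 3.24 m/s.

V₂ = 3.24 m/s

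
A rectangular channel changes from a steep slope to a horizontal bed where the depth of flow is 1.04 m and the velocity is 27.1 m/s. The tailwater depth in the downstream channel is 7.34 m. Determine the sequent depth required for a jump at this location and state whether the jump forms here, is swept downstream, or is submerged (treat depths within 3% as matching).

y₂ = 12.0 m; the jump is swept downstream

Fr₁ = V₁/√(g·y₁) = 27.1/√(9.81×1.04) = 8.48.
Conjugate-depth relation: y₂/y₁ = ½[√(1 + 8Fr₁²) − 1] = ½[√576.9 − 1] = 11.5.
y₂ = 11.5 × 1.04 = 12.0 m.
Tailwater y_tw = 7.34 m: y_tw < y₂, so the jump is swept downstream.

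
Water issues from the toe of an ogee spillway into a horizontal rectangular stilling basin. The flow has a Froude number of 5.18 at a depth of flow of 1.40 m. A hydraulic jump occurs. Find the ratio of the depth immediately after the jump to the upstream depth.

y₂/y₁ = 6.84

Fr₁ = 5.18 (given).
Sequent-depth ratio: y₂/y₁ = ½[√(1 + 8Fr₁²) − 1] = ½[√215.7 − 1] = 6.84.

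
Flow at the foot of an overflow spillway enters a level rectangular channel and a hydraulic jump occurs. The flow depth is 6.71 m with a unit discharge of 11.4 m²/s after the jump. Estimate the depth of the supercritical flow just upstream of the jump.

V₂ = q/y₂ = 11.4/6.71 = 1.70 m/s; Fr₂ = V₂/√(g·y₂) = 0.209.
Applying the sequent-depth relation in reverse, y₁/y₂ = ½[√(1 + 8Fr₂²) − 1] = ½[√1.351 − 1] = 0.0811.
y₁ = 0.0811 × 6.71 = 0.544 m.

y₁ = 0.544 m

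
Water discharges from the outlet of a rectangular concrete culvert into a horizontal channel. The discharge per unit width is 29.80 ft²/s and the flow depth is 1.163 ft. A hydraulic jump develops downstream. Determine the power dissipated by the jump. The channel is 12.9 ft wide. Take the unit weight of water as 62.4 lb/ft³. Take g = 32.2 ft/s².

P = 204.3 hp

V₁ = q/y₁ = 29.80/1.163 = 25.62 ft/s. Fr₁ = V₁/√(g·y₁) = 25.62/√(32.2×1.163) = 4.187.
Bélanger equation: y₂/y₁ = ½[√(1 + 8Fr₁²) − 1] = ½[√141.26 − 1] = 5.443.
y₂ = 5.443 × 1.163 = 6.330 ft.
Head loss: ΔE = (y₂ − y₁)³/(4y₁y₂) = (6.330 − 1.163)³/(4×1.163×6.330) = 137.9/29.45 = 4.684 ft.
Q = q·b = 29.80 × 12.9 = 384.4 cfs. P = γ·Q·ΔE/550 = 62.4 × 384.4 × 4.684 / 550 = 204.3 hp.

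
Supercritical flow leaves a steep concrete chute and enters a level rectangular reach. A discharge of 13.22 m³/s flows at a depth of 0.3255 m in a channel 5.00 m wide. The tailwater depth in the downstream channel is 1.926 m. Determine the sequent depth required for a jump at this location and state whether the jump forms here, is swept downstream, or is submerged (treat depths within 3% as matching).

q = Q/b = 13.22/5.00 = 2.644 m²/s; V₁ = q/y₁ = 8.123 m/s. Fr₁ = V₁/√(g·y₁) = 4.546.
From the momentum equation for a rectangular channel, y₂/y₁ = ½[√(1 + 8Fr₁²) − 1] = ½[√166.31 − 1] = 5.948.
y₂ = 5.948 × 0.3255 = 1.936 m.
Tailwater y_tw = 1.926 m: y_tw ≈ y₂, so the jump forms here.

y₂ = 1.936 m; the jump forms here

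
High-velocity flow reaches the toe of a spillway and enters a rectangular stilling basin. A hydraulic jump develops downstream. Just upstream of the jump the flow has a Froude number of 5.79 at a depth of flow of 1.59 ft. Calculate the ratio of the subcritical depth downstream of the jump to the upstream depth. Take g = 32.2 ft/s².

y₂/y₁ = 7.70

Fr₁ = 5.79 (given).
From the momentum equation for a rectangular channel, y₂/y₁ = ½[√(1 + 8Fr₁²) − 1] = ½[√269.2 − 1] = 7.70.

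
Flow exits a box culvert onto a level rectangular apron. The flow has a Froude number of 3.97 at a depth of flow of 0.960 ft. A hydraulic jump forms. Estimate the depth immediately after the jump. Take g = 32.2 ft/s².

y₂ = 4.93 ft

Fr₁ = 3.97 (given).
By Bélanger, y₂/y₁ = ½[√(1 + 8Fr₁²) − 1] = ½[√127.1 − 1] = 5.14.
y₂ = 5.14 × 0.960 = 4.93 ft.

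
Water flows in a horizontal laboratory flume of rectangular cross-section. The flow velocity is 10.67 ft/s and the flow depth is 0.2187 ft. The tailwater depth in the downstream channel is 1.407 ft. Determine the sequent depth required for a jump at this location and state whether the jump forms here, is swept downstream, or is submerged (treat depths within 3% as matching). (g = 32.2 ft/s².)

y₂ = 1.139 ft; the jump is submerged

Fr₁ = V₁/√(g·y₁) = 10.67/√(32.2×0.2187) = 4.021.
From the momentum equation for a rectangular channel, y₂/y₁ = ½[√(1 + 8Fr₁²) − 1] = ½[√130.33 − 1] = 5.208.
y₂ = 5.208 × 0.2187 = 1.139 ft.
Tailwater y_tw = 1.407 ft: y_tw > y₂, so the jump is submerged.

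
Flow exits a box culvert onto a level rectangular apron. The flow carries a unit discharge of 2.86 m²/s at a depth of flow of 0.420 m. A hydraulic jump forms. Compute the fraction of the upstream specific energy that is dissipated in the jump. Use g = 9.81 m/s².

ΔE/E₁ = 0.309 (30.9%)

V₁ = q/y₁ = 2.86/0.420 = 6.81 m/s. Fr₁ = V₁/√(g·y₁) = 6.81/√(9.81×0.420) = 3.35.
Sequent-depth ratio: y₂/y₁ = ½[√(1 + 8Fr₁²) − 1] = ½[√91.03 − 1] = 4.27.
y₂ = 4.27 × 0.420 = 1.79 m.
E₁ = y₁ + V₁²/2g = 2.78 m. ΔE = (y₂ − y₁)³/(4y₁y₂) = 0.860 m. ΔE/E₁ = 0.860/2.78 = 0.309.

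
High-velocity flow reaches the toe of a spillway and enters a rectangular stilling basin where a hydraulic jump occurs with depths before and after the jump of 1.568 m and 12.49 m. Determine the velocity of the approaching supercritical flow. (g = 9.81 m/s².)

For a rectangular channel the momentum equation gives q² = ½·g·y₁·y₂·(y₁ + y₂) = ½×9.81×1.568×12.49×14.06 = 1350.
q = √1350 = 36.75 m²/s.
V₁ = q/y₁ = 36.75/1.568 = 23.44 m/s.

V₁ = 23.44 m/s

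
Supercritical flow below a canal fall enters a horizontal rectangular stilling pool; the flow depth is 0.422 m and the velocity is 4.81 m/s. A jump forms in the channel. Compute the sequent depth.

Fr₁ = V₁/√(g·y₁) = 4.81/√(9.81×0.422) = 2.36.
Bélanger equation: y₂/y₁ = ½[√(1 + 8Fr₁²) − 1] = ½[√45.71 − 1] = 2.88.
y₂ = 2.88 × 0.422 = 1.22 m.

y₂ = 1.22 m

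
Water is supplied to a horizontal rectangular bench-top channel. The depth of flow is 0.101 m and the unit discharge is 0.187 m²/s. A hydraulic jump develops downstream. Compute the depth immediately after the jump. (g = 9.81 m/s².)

y₂ = 0.220 m

V₁ = q/y₁ = 0.187/0.101 = 1.85 m/s. Fr₁ = V₁/√(g·y₁) = 1.85/√(9.81×0.101) = 1.86.
Conjugate-depth relation: y₂/y₁ = ½[√(1 + 8Fr₁²) − 1] = ½[√28.68 − 1] = 2.18.
y₂ = 2.18 × 0.101 = 0.220 m.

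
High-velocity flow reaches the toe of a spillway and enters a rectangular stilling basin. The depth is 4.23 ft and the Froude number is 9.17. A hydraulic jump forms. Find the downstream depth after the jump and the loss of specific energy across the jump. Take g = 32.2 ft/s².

y₂ = 52.8 ft; ΔE = 128 ft

Fr₁ = 9.17 (given).
Sequent-depth ratio: y₂/y₁ = ½[√(1 + 8Fr₁²) − 1] = ½[√673.7 − 1] = 12.5.
y₂ = 12.5 × 4.23 = 52.8 ft.
Head loss: ΔE = (y₂ − y₁)³/(4y₁y₂) = (52.8 − 4.23)³/(4×4.23×52.8) = 114450/893 = 128 ft.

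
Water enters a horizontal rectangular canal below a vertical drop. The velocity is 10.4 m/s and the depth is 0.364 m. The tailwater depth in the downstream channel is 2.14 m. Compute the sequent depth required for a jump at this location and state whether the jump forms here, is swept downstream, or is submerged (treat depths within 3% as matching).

Fr₁ = V₁/√(g·y₁) = 10.4/√(9.81×0.364) = 5.50.
Bélanger equation: y₂/y₁ = ½[√(1 + 8Fr₁²) − 1] = ½[√243.3 − 1] = 7.30.
y₂ = 7.30 × 0.364 = 2.66 m.
Tailwater y_tw = 2.14 m: y_tw < y₂, so the jump is swept downstream.

y₂ = 2.66 m; the jump is swept downstream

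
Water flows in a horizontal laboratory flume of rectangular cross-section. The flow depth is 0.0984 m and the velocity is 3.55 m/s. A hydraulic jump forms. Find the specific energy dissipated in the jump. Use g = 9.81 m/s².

Fr₁ = V₁/√(g·y₁) = 3.55/√(9.81×0.0984) = 3.61.
Bélanger equation: y₂/y₁ = ½[√(1 + 8Fr₁²) − 1] = ½[√105.4 − 1] = 4.63.
y₂ = 4.63 × 0.0984 = 0.456 m.
q = V₁·y₁ = 3.55 × 0.0984 = 0.349 m²/s. V₂ = q/y₂ = 0.349/0.456 = 0.766 m/s. E₁ = y₁ + V₁²/2g = 0.741 m; E₂ = y₂ + V₂²/2g = 0.486 m. ΔE = E₁ − E₂ = 0.255 m.

ΔE = 0.255 m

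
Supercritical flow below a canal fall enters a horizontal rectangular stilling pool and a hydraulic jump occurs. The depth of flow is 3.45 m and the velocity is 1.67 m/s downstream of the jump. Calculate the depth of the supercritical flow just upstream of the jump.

y₁ = 0.497 m

Fr₂ = V₂/√(g·y₂) = 1.67/√(9.81×3.45) = 0.287.
From the momentum equation (using Fr₂), y₁/y₂ = ½[√(1 + 8Fr₂²) − 1] = ½[√1.659 − 1] = 0.144.
y₁ = 0.144 × 3.45 = 0.497 m.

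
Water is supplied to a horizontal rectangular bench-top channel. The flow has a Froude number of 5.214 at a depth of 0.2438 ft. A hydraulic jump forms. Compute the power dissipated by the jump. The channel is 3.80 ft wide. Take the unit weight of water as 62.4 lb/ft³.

Fr₁ = 5.214 (given).
By Bélanger, y₂/y₁ = ½[√(1 + 8Fr₁²) − 1] = ½[√218.49 − 1] = 6.891.
y₂ = 6.891 × 0.2438 = 1.680 ft.
V₁ = Fr₁·√(g·y₁) = 5.214×√(32.2×0.2438) = 14.61 ft/s; q = V₁·y₁ = 3.562 ft²/s. V₂ = q/y₂ = 3.562/1.680 = 2.120 ft/s. E₁ = y₁ + V₁²/2g = 3.558 ft; E₂ = y₂ + V₂²/2g = 1.750 ft. ΔE = E₁ − E₂ = 1.808 ft.
Q = q·b = 3.562 × 3.80 = 13.53 cfs. P = γ·Q·ΔE/550 = 62.4 × 13.53 × 1.808 / 550 = 2.776 hp.

P = 2.776 hp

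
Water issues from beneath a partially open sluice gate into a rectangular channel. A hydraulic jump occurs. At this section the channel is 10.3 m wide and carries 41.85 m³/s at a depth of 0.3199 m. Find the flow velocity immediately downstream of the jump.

q = Q/b = 41.85/10.3 = 4.063 m²/s; V₁ = q/y₁ = 12.70 m/s. Fr₁ = V₁/√(g·y₁) = 7.170.
From the momentum equation for a rectangular channel, y₂/y₁ = ½[√(1 + 8Fr₁²) − 1] = ½[√412.24 − 1] = 9.652.
y₂ = 9.652 × 0.3199 = 3.088 m.
V₂ = q/y₂ = 4.063/3.088 = 1.316 m/s.

V₂ = 1.316 m/s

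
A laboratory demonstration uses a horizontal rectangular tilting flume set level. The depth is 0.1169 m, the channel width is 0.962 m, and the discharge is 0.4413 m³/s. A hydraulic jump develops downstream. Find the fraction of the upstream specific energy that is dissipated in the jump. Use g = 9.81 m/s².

q = Q/b = 0.4413/0.962 = 0.4587 m²/s; V₁ = q/y₁ = 3.924 m/s. Fr₁ = V₁/√(g·y₁) = 3.664.
From the momentum equation for a rectangular channel, y₂/y₁ = ½[√(1 + 8Fr₁²) − 1] = ½[√108.42 − 1] = 4.706.
y₂ = 4.706 × 0.1169 = 0.5502 m.
E₁ = y₁ + V₁²/2g = 0.9018 m. ΔE = (y₂ − y₁)³/(4y₁y₂) = 0.3162 m. ΔE/E₁ = 0.3162/0.9018 = 0.351.

ΔE/E₁ = 0.351 (35.1%)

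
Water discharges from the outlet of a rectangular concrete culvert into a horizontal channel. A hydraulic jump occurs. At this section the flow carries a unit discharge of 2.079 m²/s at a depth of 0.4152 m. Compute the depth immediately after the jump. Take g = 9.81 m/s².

V₁ = q/y₁ = 2.079/0.4152 = 5.007 m/s. Fr₁ = V₁/√(g·y₁) = 5.007/√(9.81×0.4152) = 2.481.
From the momentum equation for a rectangular channel, y₂/y₁ = ½[√(1 + 8Fr₁²) − 1] = ½[√50.245 − 1] = 3.044.
y₂ = 3.044 × 0.4152 = 1.264 m.

y₂ = 1.264 m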